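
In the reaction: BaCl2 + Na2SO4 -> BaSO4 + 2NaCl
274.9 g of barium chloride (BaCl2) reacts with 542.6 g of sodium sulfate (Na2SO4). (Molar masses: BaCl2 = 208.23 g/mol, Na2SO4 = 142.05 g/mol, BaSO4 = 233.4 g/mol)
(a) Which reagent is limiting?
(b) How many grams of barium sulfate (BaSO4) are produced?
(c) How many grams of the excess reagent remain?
(a) BaCl2, (b) 308.1 g, (c) 355.1 g

Moles of BaCl2 = 274.9 g ÷ 208.23 g/mol = 1.32017 mol
Moles of Na2SO4 = 542.6 g ÷ 142.05 g/mol = 3.81978 mol
Moles ÷ coefficient: BaCl2: 1.32017/1 = 1.32, Na2SO4: 3.81978/1 = 3.82
(a) BaCl2 has the smaller value, so BaCl2 is the limiting reagent.
(b) Moles of BaSO4 = 1.32017 mol BaCl2 × (1/1) = 1.32017 mol; mass = 1.32017 mol × 233.4 g/mol = 308.1 g
(c) Na2SO4 consumed = 1.32017 × (1/1) = 1.32017 mol; remaining = 3.81978 − 1.32017 = 2.49961 mol; mass = 2.49961 mol × 142.05 g/mol = 355.1 g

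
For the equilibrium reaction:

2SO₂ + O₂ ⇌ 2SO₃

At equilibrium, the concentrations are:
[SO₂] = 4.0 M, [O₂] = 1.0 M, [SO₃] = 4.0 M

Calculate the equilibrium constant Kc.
K_c = 1.0000

Kc = ([SO₃]^2) / ([SO₂]^2 × [O₂])
   = ((4.0)^2) / ((4.0)^2·(1.0))
   = 16 / 16 = 1.0000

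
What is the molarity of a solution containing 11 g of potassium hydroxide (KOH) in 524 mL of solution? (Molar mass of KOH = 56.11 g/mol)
Moles of KOH = 11 g ÷ 56.11 g/mol = 0.196043 mol
Volume = 524 mL = 0.524 L
Molarity = 0.196043 mol ÷ 0.524 L = 0.3741 M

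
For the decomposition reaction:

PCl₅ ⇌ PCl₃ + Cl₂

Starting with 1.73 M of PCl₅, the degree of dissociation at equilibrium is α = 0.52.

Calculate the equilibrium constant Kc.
K_c = 0.9746

x = α·[A]₀ = 0.52 × 1.73 = 0.8996 M dissociated.
At eq: [PCl₅] = 1.73 − 0.8996 = 0.8304 M; [PCl₃] = [Cl₂] = x = 0.8996 M.
Kc = [PCl₃][Cl₂]/[PCl₅] = (0.8996)²/0.8304 = 0.9746.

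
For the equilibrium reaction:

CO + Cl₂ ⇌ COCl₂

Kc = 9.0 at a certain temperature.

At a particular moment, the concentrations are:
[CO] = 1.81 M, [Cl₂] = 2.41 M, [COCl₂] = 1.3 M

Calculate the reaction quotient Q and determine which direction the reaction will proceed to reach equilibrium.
Q = 0.298, Q < K, reaction proceeds forward (toward products)

Q = ([COCl₂]) / ([CO] × [Cl₂])
  = ((1.3)) / ((1.81)·(2.41)) = 1.3/4.3621 = 0.298
Since Q = 0.298 < Kc = 9.0, the reaction proceeds forward (toward products) to reach equilibrium.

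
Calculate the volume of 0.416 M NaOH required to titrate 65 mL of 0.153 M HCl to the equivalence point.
V_{base} = 23.9 mL

At equivalence: moles acid = moles base.
moles HCl = 0.153 M × 0.065 L = 0.009945 mol
V_NaOH = 0.009945 mol ÷ 0.416 M = 0.02391 L = 23.9 mL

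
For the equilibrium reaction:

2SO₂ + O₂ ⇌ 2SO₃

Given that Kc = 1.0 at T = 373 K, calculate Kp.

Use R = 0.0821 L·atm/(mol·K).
K_p = 0.0327

Δn = (moles gaseous products) − (moles gaseous reactants) = -1
T = 373 K; RT = 0.0821 × 373 = 30.6233
Kp = Kc·(RT)^Δn = 1.0 × (30.6233)^-1 = 1.0 × 0.0326549 = 0.0327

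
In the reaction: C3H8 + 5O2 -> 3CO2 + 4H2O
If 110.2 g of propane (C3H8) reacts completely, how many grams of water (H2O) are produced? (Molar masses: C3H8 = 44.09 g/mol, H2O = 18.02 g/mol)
Moles of C3H8 = 110.2 g ÷ 44.09 g/mol = 2.49943 mol
Mole ratio: 4 mol H2O / 1 mol C3H8
Moles of H2O = 2.49943 × (4/1) = 9.99773 mol
Mass of H2O = 9.99773 mol × 18.02 g/mol = 180.2 g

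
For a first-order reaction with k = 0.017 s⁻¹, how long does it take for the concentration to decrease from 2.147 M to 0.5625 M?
78.79 s

From ln[A] = ln[A]₀ - k·t: t = ln([A]₀/[A])/k = ln(2.147/0.5625)/0.017 = ln(3.8169)/0.017 = 1.3394/0.017 = 78.79 s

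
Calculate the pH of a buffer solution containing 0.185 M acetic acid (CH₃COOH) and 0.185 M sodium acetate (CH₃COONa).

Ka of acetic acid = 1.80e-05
pH = 4.74

pKa = -log(1.80e-05) = 4.74. pH = pKa + log([A⁻]/[HA]) = 4.74 + log(0.185/0.185)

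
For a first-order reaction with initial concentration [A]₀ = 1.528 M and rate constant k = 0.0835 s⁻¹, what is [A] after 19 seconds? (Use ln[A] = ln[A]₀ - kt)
0.3127 M

ln[A] = ln[A]₀ - k·t = ln(1.528) - (0.0835)·(19) = 0.4240 - 1.5865 = -1.1625
[A] = e^(-1.1625) = 0.3127 M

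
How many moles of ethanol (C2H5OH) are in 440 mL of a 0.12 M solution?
Moles = Molarity × Volume (L)
Moles = 0.12 M × 0.44 L = 0.0528 mol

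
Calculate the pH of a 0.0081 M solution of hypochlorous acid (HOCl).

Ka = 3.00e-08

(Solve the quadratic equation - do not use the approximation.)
pH = 4.81

x² + Ka×x - Ka×C = 0. Using quadratic formula: [H⁺] = 1.5573e-05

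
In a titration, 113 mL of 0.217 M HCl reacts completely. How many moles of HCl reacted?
Moles = Molarity × Volume (L)
Moles = 0.217 M × 0.113 L = 0.02452 mol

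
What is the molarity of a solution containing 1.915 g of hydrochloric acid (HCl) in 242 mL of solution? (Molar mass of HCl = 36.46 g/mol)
Moles of HCl = 1.915 g ÷ 36.46 g/mol = 0.0525233 mol
Volume = 242 mL = 0.242 L
Molarity = 0.0525233 mol ÷ 0.242 L = 0.217 M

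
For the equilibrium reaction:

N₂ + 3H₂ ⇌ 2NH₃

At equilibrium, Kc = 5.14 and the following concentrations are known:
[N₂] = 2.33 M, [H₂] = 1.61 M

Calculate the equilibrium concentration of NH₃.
[NH₃] = 7.0697 M

Kc = ([NH₃]^2) / ([N₂] × [H₂]^3) = 5.14
[NH₃]^2 = Kc · (reactant terms)/(other product terms) = 5.14 · 9.7237 / 1 = 49.98
[NH₃] = (49.98)^(1/2) = 7.0697 M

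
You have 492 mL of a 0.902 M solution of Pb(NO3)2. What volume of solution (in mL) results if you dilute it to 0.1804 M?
Using M₁V₁ = M₂V₂:
0.902 × 492 = 0.1804 × V₂
V₂ = (0.902 × 492) / 0.1804 = 2460 mL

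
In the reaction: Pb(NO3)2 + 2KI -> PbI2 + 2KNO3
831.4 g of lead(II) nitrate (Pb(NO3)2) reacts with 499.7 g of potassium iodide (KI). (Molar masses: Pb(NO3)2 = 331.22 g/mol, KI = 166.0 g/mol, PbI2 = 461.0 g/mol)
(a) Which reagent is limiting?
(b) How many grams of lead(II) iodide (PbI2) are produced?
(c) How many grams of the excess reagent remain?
(a) KI, (b) 693.9 g, (c) 332.9 g

Moles of Pb(NO3)2 = 831.4 g ÷ 331.22 g/mol = 2.51011 mol
Moles of KI = 499.7 g ÷ 166.0 g/mol = 3.01024 mol
Moles ÷ coefficient: Pb(NO3)2: 2.51011/1 = 2.51, KI: 3.01024/2 = 1.505
(a) KI has the smaller value, so KI is the limiting reagent.
(b) Moles of PbI2 = 3.01024 mol KI × (1/2) = 1.50512 mol; mass = 1.50512 mol × 461.0 g/mol = 693.9 g
(c) Pb(NO3)2 consumed = 3.01024 × (1/2) = 1.50512 mol; remaining = 2.51011 − 1.50512 = 1.00499 mol; mass = 1.00499 mol × 331.22 g/mol = 332.9 g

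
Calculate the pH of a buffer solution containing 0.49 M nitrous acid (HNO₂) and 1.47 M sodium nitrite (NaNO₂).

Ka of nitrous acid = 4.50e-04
pH = 3.82

pKa = -log(4.50e-04) = 3.35. pH = pKa + log([A⁻]/[HA]) = 3.35 + log(1.47/0.49)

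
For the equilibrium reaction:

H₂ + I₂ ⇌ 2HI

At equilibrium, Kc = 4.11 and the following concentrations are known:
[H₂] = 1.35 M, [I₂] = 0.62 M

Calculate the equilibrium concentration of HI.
[HI] = 1.8547 M

Kc = ([HI]^2) / ([H₂] × [I₂]) = 4.11
[HI]^2 = Kc · (reactant terms)/(other product terms) = 4.11 · 0.837 / 1 = 3.4401
[HI] = (3.4401)^(1/2) = 1.8547 M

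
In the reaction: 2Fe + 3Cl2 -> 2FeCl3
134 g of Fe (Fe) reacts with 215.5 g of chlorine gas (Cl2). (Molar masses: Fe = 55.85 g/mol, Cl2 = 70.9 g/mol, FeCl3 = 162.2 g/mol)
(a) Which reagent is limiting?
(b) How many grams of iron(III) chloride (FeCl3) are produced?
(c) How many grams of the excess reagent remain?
(a) Cl2, (b) 328.7 g, (c) 20.83 g

Moles of Fe = 134 g ÷ 55.85 g/mol = 2.39928 mol
Moles of Cl2 = 215.5 g ÷ 70.9 g/mol = 3.03949 mol
Moles ÷ coefficient: Fe: 2.39928/2 = 1.2, Cl2: 3.03949/3 = 1.013
(a) Cl2 has the smaller value, so Cl2 is the limiting reagent.
(b) Moles of FeCl3 = 3.03949 mol Cl2 × (2/3) = 2.02633 mol; mass = 2.02633 mol × 162.2 g/mol = 328.7 g
(c) Fe consumed = 3.03949 × (2/3) = 2.02633 mol; remaining = 2.39928 − 2.02633 = 0.372956 mol; mass = 0.372956 mol × 55.85 g/mol = 20.83 g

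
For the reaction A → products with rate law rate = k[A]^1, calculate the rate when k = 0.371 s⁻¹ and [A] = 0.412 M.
0.1529 M/s

rate = k·[A]^1 = 0.371·(0.412)^1 = 0.371·0.412 = 0.1529 M/s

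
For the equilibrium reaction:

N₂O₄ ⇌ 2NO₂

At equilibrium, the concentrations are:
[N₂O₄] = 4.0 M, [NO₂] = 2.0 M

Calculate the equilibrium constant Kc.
K_c = 1.0000

Kc = ([NO₂]^2) / ([N₂O₄])
   = ((2.0)^2) / ((4.0))
   = 4 / 4 = 1.0000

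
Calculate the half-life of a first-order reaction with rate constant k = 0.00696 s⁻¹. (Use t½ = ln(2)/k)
99.59 s

t½ = ln(2)/k = 0.6931/0.00696 = 99.59 s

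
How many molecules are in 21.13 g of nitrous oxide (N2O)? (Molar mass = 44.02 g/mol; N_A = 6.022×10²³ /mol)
Moles = 21.13 g ÷ 44.02 g/mol = 0.480009 mol
Molecules = 0.480009 mol × 6.022×10²³ /mol = 2.891e+23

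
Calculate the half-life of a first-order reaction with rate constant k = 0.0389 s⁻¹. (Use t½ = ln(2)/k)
17.82 s

t½ = ln(2)/k = 0.6931/0.0389 = 17.82 s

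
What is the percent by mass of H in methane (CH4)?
Mass of H in formula = 1.008 × 4 = 4.032 g/mol
Molar mass = 16.04 g/mol
% H = (4.032/16.04) × 100% = 25.14%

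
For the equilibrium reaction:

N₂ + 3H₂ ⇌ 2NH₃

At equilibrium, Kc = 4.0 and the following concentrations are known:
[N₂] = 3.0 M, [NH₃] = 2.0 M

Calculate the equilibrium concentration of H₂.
[H₂] = 0.6934 M

Kc = ([NH₃]^2) / ([N₂] × [H₂]^3) = 4.0
[H₂]^3 = (product terms)/(Kc · other reactant terms) = 4 / (4.0 · 3) = 0.33333
[H₂] = (0.33333)^(1/3) = 0.6934 M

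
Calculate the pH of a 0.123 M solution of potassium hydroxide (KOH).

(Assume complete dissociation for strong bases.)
pH = 13.09

[OH⁻] = 0.123 M for strong base. pOH = -log[OH⁻] = 0.91, pH = 14 - pOH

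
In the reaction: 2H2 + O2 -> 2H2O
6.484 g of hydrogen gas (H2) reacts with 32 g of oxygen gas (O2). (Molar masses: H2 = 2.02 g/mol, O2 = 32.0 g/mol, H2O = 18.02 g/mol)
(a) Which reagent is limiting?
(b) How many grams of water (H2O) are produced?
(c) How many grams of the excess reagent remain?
(a) O2, (b) 36.04 g, (c) 2.444 g

Moles of H2 = 6.484 g ÷ 2.02 g/mol = 3.2099 mol
Moles of O2 = 32 g ÷ 32.0 g/mol = 1 mol
Moles ÷ coefficient: H2: 3.2099/2 = 1.605, O2: 1/1 = 1
(a) O2 has the smaller value, so O2 is the limiting reagent.
(b) Moles of H2O = 1 mol O2 × (2/1) = 2 mol; mass = 2 mol × 18.02 g/mol = 36.04 g
(c) H2 consumed = 1 × (2/1) = 2 mol; remaining = 3.2099 − 2 = 1.2099 mol; mass = 1.2099 mol × 2.02 g/mol = 2.444 g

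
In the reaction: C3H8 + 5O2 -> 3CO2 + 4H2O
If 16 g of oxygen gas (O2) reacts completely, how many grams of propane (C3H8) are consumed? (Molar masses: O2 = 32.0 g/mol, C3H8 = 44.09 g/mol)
Moles of O2 = 16 g ÷ 32.0 g/mol = 0.5 mol
Mole ratio: 1 mol C3H8 / 5 mol O2
Moles of C3H8 = 0.5 × (1/5) = 0.1 mol
Mass of C3H8 = 0.1 mol × 44.09 g/mol = 4.409 g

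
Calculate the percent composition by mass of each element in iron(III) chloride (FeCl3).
Fe: 34.43%, Cl: 65.57%

Molar mass of FeCl3 = 162.2 g/mol
% Fe = (1 × 55.85) / 162.2 × 100% = 55.85 / 162.2 × 100% = 34.43%
% Cl = (3 × 35.45) / 162.2 × 100% = 106.35 / 162.2 × 100% = 65.57%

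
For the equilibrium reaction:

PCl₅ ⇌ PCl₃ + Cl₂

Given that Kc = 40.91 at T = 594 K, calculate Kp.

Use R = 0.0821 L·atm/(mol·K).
K_p = 2.00e+03

Δn = (moles gaseous products) − (moles gaseous reactants) = 1
T = 594 K; RT = 0.0821 × 594 = 48.7674
Kp = Kc·(RT)^Δn = 40.91 × (48.7674)^1 = 40.91 × 48.7674 = 2.00e+03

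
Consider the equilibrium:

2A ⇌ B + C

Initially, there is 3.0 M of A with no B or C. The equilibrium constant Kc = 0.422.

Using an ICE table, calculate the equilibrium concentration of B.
[B] = 0.848 M

ICE: [A] = 3.0 − 2x, [B] = [C] = x.
Kc = x²/(3.0 − 2x)² = 0.422 ⇒ √Kc = x/(3.0 − 2x).
x = √0.422·3.0/(1 + 2√0.422) = 0.64962·3.0/2.2992 = 0.84761.
[B] = x = 0.848 M.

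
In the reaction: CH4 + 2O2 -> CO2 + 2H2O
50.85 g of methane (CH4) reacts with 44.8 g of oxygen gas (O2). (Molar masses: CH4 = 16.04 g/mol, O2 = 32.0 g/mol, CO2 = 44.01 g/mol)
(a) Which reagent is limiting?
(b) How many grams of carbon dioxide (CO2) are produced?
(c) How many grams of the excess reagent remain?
(a) O2, (b) 30.81 g, (c) 39.62 g

Moles of CH4 = 50.85 g ÷ 16.04 g/mol = 3.1702 mol
Moles of O2 = 44.8 g ÷ 32.0 g/mol = 1.4 mol
Moles ÷ coefficient: CH4: 3.1702/1 = 3.17, O2: 1.4/2 = 0.7
(a) O2 has the smaller value, so O2 is the limiting reagent.
(b) Moles of CO2 = 1.4 mol O2 × (1/2) = 0.7 mol; mass = 0.7 mol × 44.01 g/mol = 30.81 g
(c) CH4 consumed = 1.4 × (1/2) = 0.7 mol; remaining = 3.1702 − 0.7 = 2.4702 mol; mass = 2.4702 mol × 16.04 g/mol = 39.62 g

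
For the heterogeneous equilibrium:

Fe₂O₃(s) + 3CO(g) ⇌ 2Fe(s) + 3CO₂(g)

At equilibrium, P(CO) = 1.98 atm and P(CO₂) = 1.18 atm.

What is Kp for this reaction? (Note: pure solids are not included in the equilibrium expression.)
K_p = 0.212

Solids (Fe₂O₃, Fe) are excluded.
Kp = P(CO₂)³/P(CO)³ = (1.18)³/(1.98)³ = 1.643/7.762 = 0.212.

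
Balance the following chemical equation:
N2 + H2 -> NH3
Balanced equation:
N2 + 3H2 -> 2NH3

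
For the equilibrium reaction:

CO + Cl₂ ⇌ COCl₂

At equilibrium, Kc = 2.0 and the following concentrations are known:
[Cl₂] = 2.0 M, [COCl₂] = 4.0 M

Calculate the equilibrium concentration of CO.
[CO] = 1.0000 M

Kc = ([COCl₂]) / ([CO] × [Cl₂]) = 2.0
[CO]^1 = (product terms)/(Kc · other reactant terms) = 4 / (2.0 · 2) = 1
[CO] = 1.0000 M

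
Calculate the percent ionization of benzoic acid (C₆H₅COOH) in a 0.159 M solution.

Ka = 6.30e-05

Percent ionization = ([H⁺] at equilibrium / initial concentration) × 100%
Percent ionization = 1.97%

Let x = [H⁺]. Ka = x²/(C - x) ⇒ x² + (6.30e-05)x - (6.30e-05)(0.159) = 0. x = 3.1336e-03. Percent = (3.1336e-03/0.159) × 100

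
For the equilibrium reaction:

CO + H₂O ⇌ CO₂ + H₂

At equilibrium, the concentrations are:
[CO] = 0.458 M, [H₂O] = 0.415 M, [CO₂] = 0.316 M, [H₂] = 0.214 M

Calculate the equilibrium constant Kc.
K_c = 0.3558

Kc = ([CO₂] × [H₂]) / ([CO] × [H₂O])
   = ((0.316)·(0.214)) / ((0.458)·(0.415))
   = 0.067624 / 0.19007 = 0.3558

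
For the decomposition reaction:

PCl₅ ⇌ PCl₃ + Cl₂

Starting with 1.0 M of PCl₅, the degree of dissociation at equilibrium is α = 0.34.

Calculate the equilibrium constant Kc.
K_c = 0.1752

x = α·[A]₀ = 0.34 × 1.0 = 0.34 M dissociated.
At eq: [PCl₅] = 1.0 − 0.34 = 0.66 M; [PCl₃] = [Cl₂] = x = 0.34 M.
Kc = [PCl₃][Cl₂]/[PCl₅] = (0.34)²/0.66 = 0.1752.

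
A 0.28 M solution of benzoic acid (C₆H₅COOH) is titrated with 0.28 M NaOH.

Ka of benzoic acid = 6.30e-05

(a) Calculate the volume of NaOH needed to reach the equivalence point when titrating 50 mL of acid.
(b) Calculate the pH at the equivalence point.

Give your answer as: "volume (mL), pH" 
V = 50.0 mL, pH = 8.67

(a) At equivalence: moles acid = moles base.
moles acid = 0.28 × 0.05 = 0.014 mol; V_NaOH = 0.014/0.28 = 0.05 L = 50.0 mL.
(b) At equivalence, all acid → conjugate base A⁻ at [A⁻] = 0.014/0.1 = 0.14 M.
Kb = Kw/Ka = 1.0e-14/6.30e-05 = 1.587e-10; [OH⁻] = √(Kb·[A⁻]) = 4.714e-06; pOH = 5.33; pH = 14 − pOH = 8.67.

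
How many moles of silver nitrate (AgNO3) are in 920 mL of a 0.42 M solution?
Moles = Molarity × Volume (L)
Moles = 0.42 M × 0.92 L = 0.3864 mol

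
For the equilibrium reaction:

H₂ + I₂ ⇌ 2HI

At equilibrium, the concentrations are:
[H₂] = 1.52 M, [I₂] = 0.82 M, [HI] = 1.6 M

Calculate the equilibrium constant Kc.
K_c = 2.0539

Kc = ([HI]^2) / ([H₂] × [I₂])
   = ((1.6)^2) / ((1.52)·(0.82))
   = 2.56 / 1.2464 = 2.0539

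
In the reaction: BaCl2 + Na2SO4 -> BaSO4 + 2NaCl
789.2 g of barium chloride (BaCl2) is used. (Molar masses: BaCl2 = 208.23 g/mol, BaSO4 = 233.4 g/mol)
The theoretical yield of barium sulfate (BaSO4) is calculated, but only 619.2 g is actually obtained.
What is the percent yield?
Moles of BaCl2 = 789.2 g ÷ 208.23 g/mol = 3.79004 mol
Mole ratio: 1 mol BaSO4 / 1 mol BaCl2
Moles of BaSO4 = 3.79004 × (1/1) = 3.79004 mol
Theoretical yield = 3.79004 mol × 233.4 g/mol = 884.6 g
Actual yield = 619.2 g
Percent yield = (619.2 / 884.6) × 100% = 70.0%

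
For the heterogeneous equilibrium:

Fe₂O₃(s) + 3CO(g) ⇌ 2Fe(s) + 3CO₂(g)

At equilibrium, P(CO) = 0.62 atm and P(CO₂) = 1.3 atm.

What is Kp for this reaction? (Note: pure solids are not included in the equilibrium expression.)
K_p = 9.218

Solids (Fe₂O₃, Fe) are excluded.
Kp = P(CO₂)³/P(CO)³ = (1.3)³/(0.62)³ = 2.197/0.2383 = 9.218.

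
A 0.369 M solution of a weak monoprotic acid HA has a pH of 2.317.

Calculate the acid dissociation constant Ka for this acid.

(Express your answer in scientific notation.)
K_a = 6.38e-05

[H⁺] = 10^(−pH) = 10^(−2.317) = 4.819e-03 M. For HA ⇌ H⁺ + A⁻, Ka = x²/(C − x) = (4.819e-03)²/(0.369 − 4.819e-03) = 6.38e-05.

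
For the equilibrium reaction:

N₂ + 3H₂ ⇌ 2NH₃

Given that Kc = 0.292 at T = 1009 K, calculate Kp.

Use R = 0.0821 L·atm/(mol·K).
K_p = 4.26e-05

Δn = (moles gaseous products) − (moles gaseous reactants) = -2
T = 1009 K; RT = 0.0821 × 1009 = 82.8389
Kp = Kc·(RT)^Δn = 0.292 × (82.8389)^-2 = 0.292 × 0.000145724 = 4.26e-05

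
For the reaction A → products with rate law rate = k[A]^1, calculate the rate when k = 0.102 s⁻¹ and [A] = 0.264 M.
0.02693 M/s

rate = k·[A]^1 = 0.102·(0.264)^1 = 0.102·0.264 = 0.02693 M/s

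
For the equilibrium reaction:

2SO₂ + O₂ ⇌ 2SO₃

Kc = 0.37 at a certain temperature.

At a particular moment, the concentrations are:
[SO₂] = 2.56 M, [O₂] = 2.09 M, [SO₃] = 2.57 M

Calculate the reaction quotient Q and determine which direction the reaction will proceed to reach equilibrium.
Q = 0.482, Q > K, reaction proceeds reverse (toward reactants)

Q = ([SO₃]^2) / ([SO₂]^2 × [O₂])
  = ((2.57)^2) / ((2.56)^2·(2.09)) = 6.6049/13.697 = 0.4822
Since Q = 0.4822 > Kc = 0.37, the reaction proceeds reverse (toward reactants) to reach equilibrium.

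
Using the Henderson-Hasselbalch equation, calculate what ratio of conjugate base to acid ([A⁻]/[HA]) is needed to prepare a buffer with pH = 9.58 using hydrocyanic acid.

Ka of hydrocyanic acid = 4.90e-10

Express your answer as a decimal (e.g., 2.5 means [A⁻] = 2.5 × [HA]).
[A⁻]/[HA] = 1.863

pKa = −log(4.90e-10) = 9.3098. pH = pKa + log([A⁻]/[HA]). 9.58 = 9.3098 + log(ratio). log(ratio) = 9.58 − 9.3098 = 0.2702. ratio = 10^(0.2702) = 1.863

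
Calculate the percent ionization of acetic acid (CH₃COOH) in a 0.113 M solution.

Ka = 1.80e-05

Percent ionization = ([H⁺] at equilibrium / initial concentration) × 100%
Percent ionization = 1.25%

Let x = [H⁺]. Ka = x²/(C - x) ⇒ x² + (1.80e-05)x - (1.80e-05)(0.113) = 0. x = 1.4172e-03. Percent = (1.4172e-03/0.113) × 100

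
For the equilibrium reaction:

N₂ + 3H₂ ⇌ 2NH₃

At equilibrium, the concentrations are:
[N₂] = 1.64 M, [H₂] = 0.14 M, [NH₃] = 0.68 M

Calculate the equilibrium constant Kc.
K_c = 1.03e+02

Kc = ([NH₃]^2) / ([N₂] × [H₂]^3)
   = ((0.68)^2) / ((1.64)·(0.14)^3)
   = 0.4624 / 0.0045002 = 1.03e+02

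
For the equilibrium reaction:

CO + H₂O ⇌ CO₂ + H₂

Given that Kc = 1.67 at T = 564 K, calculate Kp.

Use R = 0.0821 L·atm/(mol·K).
K_p = 1.6700

Δn = (moles gaseous products) − (moles gaseous reactants) = 0
T = 564 K; RT = 0.0821 × 564 = 46.3044
Kp = Kc·(RT)^Δn = 1.67 × (46.3044)^0 = 1.67 × 1 = 1.6700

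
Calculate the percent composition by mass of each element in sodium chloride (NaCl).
Na: 39.34%, Cl: 60.66%

Molar mass of NaCl = 58.44 g/mol
% Na = (1 × 22.99) / 58.44 × 100% = 22.99 / 58.44 × 100% = 39.34%
% Cl = (1 × 35.45) / 58.44 × 100% = 35.45 / 58.44 × 100% = 60.66%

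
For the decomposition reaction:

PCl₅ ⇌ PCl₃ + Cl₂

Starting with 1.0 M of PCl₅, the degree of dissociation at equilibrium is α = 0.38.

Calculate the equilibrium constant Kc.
K_c = 0.2329

x = α·[A]₀ = 0.38 × 1.0 = 0.38 M dissociated.
At eq: [PCl₅] = 1.0 − 0.38 = 0.62 M; [PCl₃] = [Cl₂] = x = 0.38 M.
Kc = [PCl₃][Cl₂]/[PCl₅] = (0.38)²/0.62 = 0.2329.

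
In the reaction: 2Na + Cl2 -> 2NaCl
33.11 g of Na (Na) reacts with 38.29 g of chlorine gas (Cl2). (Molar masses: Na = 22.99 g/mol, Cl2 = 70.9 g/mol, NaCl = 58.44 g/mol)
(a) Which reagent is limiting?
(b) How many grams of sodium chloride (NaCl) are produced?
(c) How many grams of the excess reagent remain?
(a) Cl2, (b) 63.12 g, (c) 8.278 g

Moles of Na = 33.11 g ÷ 22.99 g/mol = 1.44019 mol
Moles of Cl2 = 38.29 g ÷ 70.9 g/mol = 0.540056 mol
Moles ÷ coefficient: Na: 1.44019/2 = 0.7201, Cl2: 0.540056/1 = 0.5401
(a) Cl2 has the smaller value, so Cl2 is the limiting reagent.
(b) Moles of NaCl = 0.540056 mol Cl2 × (2/1) = 1.08011 mol; mass = 1.08011 mol × 58.44 g/mol = 63.12 g
(c) Na consumed = 0.540056 × (2/1) = 1.08011 mol; remaining = 1.44019 − 1.08011 = 0.360079 mol; mass = 0.360079 mol × 22.99 g/mol = 8.278 g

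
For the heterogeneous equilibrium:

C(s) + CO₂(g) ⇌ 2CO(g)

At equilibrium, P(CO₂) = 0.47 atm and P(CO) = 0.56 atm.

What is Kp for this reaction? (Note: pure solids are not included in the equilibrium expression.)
K_p = 0.667

Solid C is excluded.
Kp = P(CO)²/P(CO₂) = (0.56)²/0.47 = 0.3136/0.47 = 0.667.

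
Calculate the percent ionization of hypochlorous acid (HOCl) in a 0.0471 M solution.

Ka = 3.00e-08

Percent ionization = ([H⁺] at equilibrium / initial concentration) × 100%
Percent ionization = 0.0798%

Let x = [H⁺]. Ka = x²/(C - x) ⇒ x² + (3.00e-08)x - (3.00e-08)(0.0471) = 0. x = 3.7575e-05. Percent = (3.7575e-05/0.0471) × 100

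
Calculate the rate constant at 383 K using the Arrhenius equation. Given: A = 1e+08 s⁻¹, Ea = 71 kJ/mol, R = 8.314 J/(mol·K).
2.07e-02 s⁻¹

k = A·exp(-Ea/(R·T)) = 1e+08·exp(-71000/(8.314·383)) = 1e+08·exp(-22.2972) = 1e+08·2.0724e-10 = 2.07e-02 s⁻¹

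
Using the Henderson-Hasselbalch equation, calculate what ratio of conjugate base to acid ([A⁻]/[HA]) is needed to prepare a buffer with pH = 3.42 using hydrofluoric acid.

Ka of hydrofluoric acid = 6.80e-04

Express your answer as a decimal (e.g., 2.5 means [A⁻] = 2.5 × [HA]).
[A⁻]/[HA] = 1.789

pKa = −log(6.80e-04) = 3.1675. pH = pKa + log([A⁻]/[HA]). 3.42 = 3.1675 + log(ratio). log(ratio) = 3.42 − 3.1675 = 0.2525. ratio = 10^(0.2525) = 1.789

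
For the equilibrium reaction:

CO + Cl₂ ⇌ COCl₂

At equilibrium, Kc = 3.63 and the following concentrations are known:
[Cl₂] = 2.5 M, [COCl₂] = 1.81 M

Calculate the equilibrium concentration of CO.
[CO] = 0.1994 M

Kc = ([COCl₂]) / ([CO] × [Cl₂]) = 3.63
[CO]^1 = (product terms)/(Kc · other reactant terms) = 1.81 / (3.63 · 2.5) = 0.19945
[CO] = 0.1994 M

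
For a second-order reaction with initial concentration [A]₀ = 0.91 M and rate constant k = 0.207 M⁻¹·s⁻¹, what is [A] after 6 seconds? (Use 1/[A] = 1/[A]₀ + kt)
0.4272 M

1/[A] = 1/[A]₀ + k·t = 1/0.91 + (0.207)·(6) = 1.0989 + 1.2420 = 2.3409
[A] = 1/2.3409 = 0.4272 M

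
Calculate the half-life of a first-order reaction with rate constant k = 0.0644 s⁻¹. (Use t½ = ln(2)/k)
10.76 s

t½ = ln(2)/k = 0.6931/0.0644 = 10.76 s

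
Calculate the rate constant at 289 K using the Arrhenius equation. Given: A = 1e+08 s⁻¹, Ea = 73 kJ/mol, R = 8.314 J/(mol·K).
6.39e-06 s⁻¹

k = A·exp(-Ea/(R·T)) = 1e+08·exp(-73000/(8.314·289)) = 1e+08·exp(-30.3819) = 1e+08·6.3871e-14 = 6.39e-06 s⁻¹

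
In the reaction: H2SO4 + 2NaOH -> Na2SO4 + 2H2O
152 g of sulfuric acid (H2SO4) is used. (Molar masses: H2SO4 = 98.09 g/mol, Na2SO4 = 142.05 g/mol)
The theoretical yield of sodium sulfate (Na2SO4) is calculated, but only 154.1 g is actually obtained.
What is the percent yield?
Moles of H2SO4 = 152 g ÷ 98.09 g/mol = 1.5496 mol
Mole ratio: 1 mol Na2SO4 / 1 mol H2SO4
Moles of Na2SO4 = 1.5496 × (1/1) = 1.5496 mol
Theoretical yield = 1.5496 mol × 142.05 g/mol = 220.12 g
Actual yield = 154.1 g
Percent yield = (154.1 / 220.12) × 100% = 70.0%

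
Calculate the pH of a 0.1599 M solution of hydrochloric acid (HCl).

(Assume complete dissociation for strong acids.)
pH = 0.80

[H⁺] = 0.1599 M for strong acid. pH = -log[H⁺] = -log(0.1599)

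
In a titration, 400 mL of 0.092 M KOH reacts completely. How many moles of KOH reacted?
Moles = Molarity × Volume (L)
Moles = 0.092 M × 0.4 L = 0.0368 mol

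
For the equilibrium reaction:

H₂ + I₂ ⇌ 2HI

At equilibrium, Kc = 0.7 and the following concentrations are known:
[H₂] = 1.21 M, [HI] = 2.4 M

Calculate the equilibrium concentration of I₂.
[I₂] = 6.8005 M

Kc = ([HI]^2) / ([H₂] × [I₂]) = 0.7
[I₂]^1 = (product terms)/(Kc · other reactant terms) = 5.76 / (0.7 · 1.21) = 6.8005
[I₂] = 6.8005 M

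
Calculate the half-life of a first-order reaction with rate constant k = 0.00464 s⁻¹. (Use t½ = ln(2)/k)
149.39 s

t½ = ln(2)/k = 0.6931/0.00464 = 149.39 s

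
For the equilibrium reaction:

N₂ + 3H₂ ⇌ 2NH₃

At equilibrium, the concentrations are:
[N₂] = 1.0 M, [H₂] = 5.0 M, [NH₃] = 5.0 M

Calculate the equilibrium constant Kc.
K_c = 0.2000

Kc = ([NH₃]^2) / ([N₂] × [H₂]^3)
   = ((5.0)^2) / ((1.0)·(5.0)^3)
   = 25 / 125 = 0.2000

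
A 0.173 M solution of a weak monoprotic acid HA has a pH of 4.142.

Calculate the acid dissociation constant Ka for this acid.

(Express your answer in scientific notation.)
K_a = 3.01e-08

[H⁺] = 10^(−pH) = 10^(−4.142) = 7.211e-05 M. For HA ⇌ H⁺ + A⁻, Ka = x²/(C − x) = (7.211e-05)²/(0.173 − 7.211e-05) = 3.01e-08.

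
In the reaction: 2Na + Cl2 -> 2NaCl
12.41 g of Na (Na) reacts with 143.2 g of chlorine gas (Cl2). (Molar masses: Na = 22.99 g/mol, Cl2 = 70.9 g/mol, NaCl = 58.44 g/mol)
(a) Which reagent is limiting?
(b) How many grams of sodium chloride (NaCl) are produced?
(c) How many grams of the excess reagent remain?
(a) Na, (b) 31.55 g, (c) 124.1 g

Moles of Na = 12.41 g ÷ 22.99 g/mol = 0.5398 mol
Moles of Cl2 = 143.2 g ÷ 70.9 g/mol = 2.01975 mol
Moles ÷ coefficient: Na: 0.5398/2 = 0.2699, Cl2: 2.01975/1 = 2.02
(a) Na has the smaller value, so Na is the limiting reagent.
(b) Moles of NaCl = 0.5398 mol Na × (2/2) = 0.5398 mol; mass = 0.5398 mol × 58.44 g/mol = 31.55 g
(c) Cl2 consumed = 0.5398 × (1/2) = 0.2699 mol; remaining = 2.01975 − 0.2699 = 1.74985 mol; mass = 1.74985 mol × 70.9 g/mol = 124.1 g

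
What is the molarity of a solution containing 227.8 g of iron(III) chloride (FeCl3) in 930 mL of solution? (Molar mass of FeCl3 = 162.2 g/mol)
Moles of FeCl3 = 227.8 g ÷ 162.2 g/mol = 1.40444 mol
Volume = 930 mL = 0.93 L
Molarity = 1.40444 mol ÷ 0.93 L = 1.51 M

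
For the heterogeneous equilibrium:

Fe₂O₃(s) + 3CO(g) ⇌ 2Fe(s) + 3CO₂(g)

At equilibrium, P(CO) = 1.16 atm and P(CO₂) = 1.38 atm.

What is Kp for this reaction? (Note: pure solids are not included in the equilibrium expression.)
K_p = 1.684

Solids (Fe₂O₃, Fe) are excluded.
Kp = P(CO₂)³/P(CO)³ = (1.38)³/(1.16)³ = 2.628/1.561 = 1.684.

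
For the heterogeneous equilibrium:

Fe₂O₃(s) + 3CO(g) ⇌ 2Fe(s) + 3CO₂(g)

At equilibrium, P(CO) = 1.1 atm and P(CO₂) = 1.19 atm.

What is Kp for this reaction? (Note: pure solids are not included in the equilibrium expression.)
K_p = 1.266

Solids (Fe₂O₃, Fe) are excluded.
Kp = P(CO₂)³/P(CO)³ = (1.19)³/(1.1)³ = 1.685/1.331 = 1.266.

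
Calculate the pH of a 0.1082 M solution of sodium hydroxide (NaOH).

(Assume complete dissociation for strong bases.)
pH = 13.03

[OH⁻] = 0.1082 M for strong base. pOH = -log[OH⁻] = 0.97, pH = 14 - pOH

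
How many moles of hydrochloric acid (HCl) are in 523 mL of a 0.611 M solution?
Moles = Molarity × Volume (L)
Moles = 0.611 M × 0.523 L = 0.3196 mol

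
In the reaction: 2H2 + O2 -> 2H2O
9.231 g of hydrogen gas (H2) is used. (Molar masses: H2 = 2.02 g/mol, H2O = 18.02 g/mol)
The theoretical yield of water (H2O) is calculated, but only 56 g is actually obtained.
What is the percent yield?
Moles of H2 = 9.231 g ÷ 2.02 g/mol = 4.5698 mol
Mole ratio: 2 mol H2O / 2 mol H2
Moles of H2O = 4.5698 × (2/2) = 4.5698 mol
Theoretical yield = 4.5698 mol × 18.02 g/mol = 82.348 g
Actual yield = 56 g
Percent yield = (56 / 82.348) × 100% = 68.0%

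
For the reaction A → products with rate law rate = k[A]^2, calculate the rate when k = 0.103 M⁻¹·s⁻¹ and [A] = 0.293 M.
0.008842 M/s

rate = k·[A]^2 = 0.103·(0.293)^2 = 0.103·0.085849 = 0.008842 M/s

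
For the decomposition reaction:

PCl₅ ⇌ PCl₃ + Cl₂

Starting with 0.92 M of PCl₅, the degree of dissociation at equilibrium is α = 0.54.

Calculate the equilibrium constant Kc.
K_c = 0.5832

x = α·[A]₀ = 0.54 × 0.92 = 0.4968 M dissociated.
At eq: [PCl₅] = 0.92 − 0.4968 = 0.4232 M; [PCl₃] = [Cl₂] = x = 0.4968 M.
Kc = [PCl₃][Cl₂]/[PCl₅] = (0.4968)²/0.4232 = 0.5832.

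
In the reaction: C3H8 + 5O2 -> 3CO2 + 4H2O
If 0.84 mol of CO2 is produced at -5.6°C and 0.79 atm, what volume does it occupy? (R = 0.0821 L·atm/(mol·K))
T = -5.6°C + 273.15 = 267.55 K
V = nRT/P = (0.84 × 0.0821 × 267.55) / 0.79
V = 23.36 L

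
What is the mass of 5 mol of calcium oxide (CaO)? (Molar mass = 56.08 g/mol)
Mass = 5 mol × 56.08 g/mol = 280.4 g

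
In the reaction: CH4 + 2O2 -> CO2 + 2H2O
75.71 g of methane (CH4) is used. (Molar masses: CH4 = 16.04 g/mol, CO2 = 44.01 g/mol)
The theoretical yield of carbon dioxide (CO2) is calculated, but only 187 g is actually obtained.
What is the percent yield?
Moles of CH4 = 75.71 g ÷ 16.04 g/mol = 4.72007 mol
Mole ratio: 1 mol CO2 / 1 mol CH4
Moles of CO2 = 4.72007 × (1/1) = 4.72007 mol
Theoretical yield = 4.72007 mol × 44.01 g/mol = 207.73 g
Actual yield = 187 g
Percent yield = (187 / 207.73) × 100% = 90.0%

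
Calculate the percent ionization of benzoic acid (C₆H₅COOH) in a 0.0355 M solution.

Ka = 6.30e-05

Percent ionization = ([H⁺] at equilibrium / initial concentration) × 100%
Percent ionization = 4.12%

Let x = [H⁺]. Ka = x²/(C - x) ⇒ x² + (6.30e-05)x - (6.30e-05)(0.0355) = 0. x = 1.4643e-03. Percent = (1.4643e-03/0.0355) × 100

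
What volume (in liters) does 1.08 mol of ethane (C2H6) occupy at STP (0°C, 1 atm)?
At STP, 1 mol of gas occupies 22.4 L
Volume = 1.08 mol × 22.4 L/mol = 24.19 L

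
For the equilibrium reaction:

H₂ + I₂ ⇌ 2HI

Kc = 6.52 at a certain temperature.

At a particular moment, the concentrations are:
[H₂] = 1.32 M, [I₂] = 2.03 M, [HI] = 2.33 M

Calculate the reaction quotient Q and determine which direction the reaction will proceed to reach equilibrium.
Q = 2.026, Q < K, reaction proceeds forward (toward products)

Q = ([HI]^2) / ([H₂] × [I₂])
  = ((2.33)^2) / ((1.32)·(2.03)) = 5.4289/2.6796 = 2.026
Since Q = 2.026 < Kc = 6.52, the reaction proceeds forward (toward products) to reach equilibrium.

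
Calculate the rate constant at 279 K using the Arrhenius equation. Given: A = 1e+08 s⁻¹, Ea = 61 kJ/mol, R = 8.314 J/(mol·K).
3.79e-04 s⁻¹

k = A·exp(-Ea/(R·T)) = 1e+08·exp(-61000/(8.314·279)) = 1e+08·exp(-26.2976) = 1e+08·3.7941e-12 = 3.79e-04 s⁻¹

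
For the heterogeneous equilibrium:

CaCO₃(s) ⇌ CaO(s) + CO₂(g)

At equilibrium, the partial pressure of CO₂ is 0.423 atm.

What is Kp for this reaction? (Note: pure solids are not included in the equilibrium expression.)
K_p = 0.423

Solids (CaCO₃, CaO) have activity 1 and are excluded.
Kp = P(CO₂) = 0.423.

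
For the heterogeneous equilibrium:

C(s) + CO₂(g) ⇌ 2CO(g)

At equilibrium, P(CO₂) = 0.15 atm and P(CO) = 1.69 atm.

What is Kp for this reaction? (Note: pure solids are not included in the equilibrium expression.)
K_p = 19.041

Solid C is excluded.
Kp = P(CO)²/P(CO₂) = (1.69)²/0.15 = 2.856/0.15 = 19.041.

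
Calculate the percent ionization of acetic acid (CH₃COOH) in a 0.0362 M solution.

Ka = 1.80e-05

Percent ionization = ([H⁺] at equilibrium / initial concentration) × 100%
Percent ionization = 2.21%

Let x = [H⁺]. Ka = x²/(C - x) ⇒ x² + (1.80e-05)x - (1.80e-05)(0.0362) = 0. x = 7.9827e-04. Percent = (7.9827e-04/0.0362) × 100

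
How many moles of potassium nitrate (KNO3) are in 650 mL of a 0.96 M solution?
Moles = Molarity × Volume (L)
Moles = 0.96 M × 0.65 L = 0.624 mol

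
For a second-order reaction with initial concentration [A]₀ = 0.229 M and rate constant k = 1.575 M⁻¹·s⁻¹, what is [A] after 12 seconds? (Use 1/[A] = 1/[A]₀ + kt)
0.0430 M

1/[A] = 1/[A]₀ + k·t = 1/0.229 + (1.575)·(12) = 4.3668 + 18.9000 = 23.2668
[A] = 1/23.2668 = 0.0430 M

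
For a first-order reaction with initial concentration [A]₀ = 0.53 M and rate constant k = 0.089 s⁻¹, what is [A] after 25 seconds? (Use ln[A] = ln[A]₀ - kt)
0.0573 M

ln[A] = ln[A]₀ - k·t = ln(0.53) - (0.089)·(25) = -0.6349 - 2.2250 = -2.8599
[A] = e^(-2.8599) = 0.0573 M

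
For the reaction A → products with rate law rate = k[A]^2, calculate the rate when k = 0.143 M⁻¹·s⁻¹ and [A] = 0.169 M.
0.004084 M/s

rate = k·[A]^2 = 0.143·(0.169)^2 = 0.143·0.028561 = 0.004084 M/s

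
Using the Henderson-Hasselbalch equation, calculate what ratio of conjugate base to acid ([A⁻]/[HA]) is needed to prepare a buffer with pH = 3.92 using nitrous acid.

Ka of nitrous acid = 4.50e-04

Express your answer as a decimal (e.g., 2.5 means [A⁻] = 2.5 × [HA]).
[A⁻]/[HA] = 3.743

pKa = −log(4.50e-04) = 3.3468. pH = pKa + log([A⁻]/[HA]). 3.92 = 3.3468 + log(ratio). log(ratio) = 3.92 − 3.3468 = 0.5732. ratio = 10^(0.5732) = 3.743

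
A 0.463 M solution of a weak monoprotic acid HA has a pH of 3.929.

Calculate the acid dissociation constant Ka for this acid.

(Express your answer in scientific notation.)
K_a = 3.00e-08

[H⁺] = 10^(−pH) = 10^(−3.929) = 1.178e-04 M. For HA ⇌ H⁺ + A⁻, Ka = x²/(C − x) = (1.178e-04)²/(0.463 − 1.178e-04) = 3.00e-08.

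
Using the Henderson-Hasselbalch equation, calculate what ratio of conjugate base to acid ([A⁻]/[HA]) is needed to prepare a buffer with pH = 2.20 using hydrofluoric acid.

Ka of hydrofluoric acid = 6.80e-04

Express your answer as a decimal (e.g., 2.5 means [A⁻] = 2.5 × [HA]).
[A⁻]/[HA] = 0.108

pKa = −log(6.80e-04) = 3.1675. pH = pKa + log([A⁻]/[HA]). 2.20 = 3.1675 + log(ratio). log(ratio) = 2.20 − 3.1675 = -0.9675. ratio = 10^(-0.9675) = 0.108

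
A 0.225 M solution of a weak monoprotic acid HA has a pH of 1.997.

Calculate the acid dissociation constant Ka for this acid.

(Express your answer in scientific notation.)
K_a = 4.72e-04

[H⁺] = 10^(−pH) = 10^(−1.997) = 1.007e-02 M. For HA ⇌ H⁺ + A⁻, Ka = x²/(C − x) = (1.007e-02)²/(0.225 − 1.007e-02) = 4.72e-04.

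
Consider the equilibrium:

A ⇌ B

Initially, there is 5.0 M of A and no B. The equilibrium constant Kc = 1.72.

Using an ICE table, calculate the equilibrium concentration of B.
[B] = 3.162 M

ICE: [A] = 5.0 − x, [B] = x.
Kc = x/(5.0 − x) = 1.72 ⇒ x = 1.72·5.0/(1 + 1.72) = 8.6/2.72 = 3.162.
[B] = x = 3.162 M.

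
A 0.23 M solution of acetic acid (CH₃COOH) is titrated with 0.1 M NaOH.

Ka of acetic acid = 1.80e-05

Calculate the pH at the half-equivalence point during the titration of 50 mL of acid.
pH = pKa = 4.74

At the half-equivalence point, [HA] = [A⁻], so by Henderson–Hasselbalch pH = pKa + log(1) = pKa.
pKa = −log(1.80e-05) = 4.74.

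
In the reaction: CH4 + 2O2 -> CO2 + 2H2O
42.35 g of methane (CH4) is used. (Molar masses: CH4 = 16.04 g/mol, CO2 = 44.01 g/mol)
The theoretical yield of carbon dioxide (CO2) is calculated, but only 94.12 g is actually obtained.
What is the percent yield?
Moles of CH4 = 42.35 g ÷ 16.04 g/mol = 2.64027 mol
Mole ratio: 1 mol CO2 / 1 mol CH4
Moles of CO2 = 2.64027 × (1/1) = 2.64027 mol
Theoretical yield = 2.64027 mol × 44.01 g/mol = 116.2 g
Actual yield = 94.12 g
Percent yield = (94.12 / 116.2) × 100% = 81.0%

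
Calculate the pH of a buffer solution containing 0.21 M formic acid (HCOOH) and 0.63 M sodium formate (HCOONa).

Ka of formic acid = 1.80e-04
pH = 4.22

pKa = -log(1.80e-04) = 3.74. pH = pKa + log([A⁻]/[HA]) = 3.74 + log(0.63/0.21)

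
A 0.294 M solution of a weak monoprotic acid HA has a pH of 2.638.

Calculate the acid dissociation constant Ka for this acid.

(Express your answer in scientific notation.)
K_a = 1.82e-05

[H⁺] = 10^(−pH) = 10^(−2.638) = 2.301e-03 M. For HA ⇌ H⁺ + A⁻, Ka = x²/(C − x) = (2.301e-03)²/(0.294 − 2.301e-03) = 1.82e-05.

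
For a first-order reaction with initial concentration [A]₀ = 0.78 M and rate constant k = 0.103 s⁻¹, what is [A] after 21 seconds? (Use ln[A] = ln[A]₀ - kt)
0.0897 M

ln[A] = ln[A]₀ - k·t = ln(0.78) - (0.103)·(21) = -0.2485 - 2.1630 = -2.4115
[A] = e^(-2.4115) = 0.0897 M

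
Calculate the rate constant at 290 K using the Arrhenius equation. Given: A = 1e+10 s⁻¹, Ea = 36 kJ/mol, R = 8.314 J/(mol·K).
3.28e+03 s⁻¹

k = A·exp(-Ea/(R·T)) = 1e+10·exp(-36000/(8.314·290)) = 1e+10·exp(-14.9312) = 1e+10·3.2769e-07 = 3.28e+03 s⁻¹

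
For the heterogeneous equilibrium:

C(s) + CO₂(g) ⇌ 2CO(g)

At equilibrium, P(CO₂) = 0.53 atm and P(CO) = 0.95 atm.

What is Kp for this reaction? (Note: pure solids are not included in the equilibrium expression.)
K_p = 1.703

Solid C is excluded.
Kp = P(CO)²/P(CO₂) = (0.95)²/0.53 = 0.9025/0.53 = 1.703.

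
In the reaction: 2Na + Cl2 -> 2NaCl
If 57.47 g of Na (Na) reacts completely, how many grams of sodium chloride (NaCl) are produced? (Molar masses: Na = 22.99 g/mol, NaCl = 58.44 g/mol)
Moles of Na = 57.47 g ÷ 22.99 g/mol = 2.49978 mol
Mole ratio: 2 mol NaCl / 2 mol Na
Moles of NaCl = 2.49978 × (2/2) = 2.49978 mol
Mass of NaCl = 2.49978 mol × 58.44 g/mol = 146.1 g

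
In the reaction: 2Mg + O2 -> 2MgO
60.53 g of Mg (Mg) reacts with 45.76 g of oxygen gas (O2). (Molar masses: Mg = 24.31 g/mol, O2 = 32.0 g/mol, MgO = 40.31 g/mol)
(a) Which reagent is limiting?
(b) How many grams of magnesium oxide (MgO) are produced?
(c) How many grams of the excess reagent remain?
(a) Mg, (b) 100.4 g, (c) 5.921 g

Moles of Mg = 60.53 g ÷ 24.31 g/mol = 2.48992 mol
Moles of O2 = 45.76 g ÷ 32.0 g/mol = 1.43 mol
Moles ÷ coefficient: Mg: 2.48992/2 = 1.245, O2: 1.43/1 = 1.43
(a) Mg has the smaller value, so Mg is the limiting reagent.
(b) Moles of MgO = 2.48992 mol Mg × (2/2) = 2.48992 mol; mass = 2.48992 mol × 40.31 g/mol = 100.4 g
(c) O2 consumed = 2.48992 × (1/2) = 1.24496 mol; remaining = 1.43 − 1.24496 = 0.185039 mol; mass = 0.185039 mol × 32.0 g/mol = 5.921 g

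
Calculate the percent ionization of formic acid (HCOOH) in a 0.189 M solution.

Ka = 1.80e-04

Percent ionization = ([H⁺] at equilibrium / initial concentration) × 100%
Percent ionization = 3.04%

Let x = [H⁺]. Ka = x²/(C - x) ⇒ x² + (1.80e-04)x - (1.80e-04)(0.189) = 0. x = 5.7434e-03. Percent = (5.7434e-03/0.189) × 100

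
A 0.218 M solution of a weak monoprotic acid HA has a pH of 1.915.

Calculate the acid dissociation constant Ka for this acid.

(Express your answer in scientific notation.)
K_a = 7.19e-04

[H⁺] = 10^(−pH) = 10^(−1.915) = 1.216e-02 M. For HA ⇌ H⁺ + A⁻, Ka = x²/(C − x) = (1.216e-02)²/(0.218 − 1.216e-02) = 7.19e-04.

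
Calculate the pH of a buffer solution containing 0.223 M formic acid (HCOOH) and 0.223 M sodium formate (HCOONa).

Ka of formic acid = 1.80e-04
pH = 3.74

pKa = -log(1.80e-04) = 3.74. pH = pKa + log([A⁻]/[HA]) = 3.74 + log(0.223/0.223)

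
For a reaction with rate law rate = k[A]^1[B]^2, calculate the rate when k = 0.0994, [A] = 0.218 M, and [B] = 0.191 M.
0.0007905 M/s

rate = k·[A]^1·[B]^2 = 0.0994·(0.218)^1·(0.191)^2 = 0.0994·0.218·0.036481 = 0.0007905 M/s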